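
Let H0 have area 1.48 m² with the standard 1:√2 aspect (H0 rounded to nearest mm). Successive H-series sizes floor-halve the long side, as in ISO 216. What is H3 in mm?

Let H0's short side be w mm. w · w√2 = 1.48 m² = 1,480,000 mm², so w ≈ 1023.0 mm and w√2 ≈ 1446.7 mm → H0 = 1023 × 1447 mm.
H1: ⌊1447/2⌋ × 1023 = 723 × 1023 mm
H2: ⌊1023/2⌋ × 723 = 511 × 723 mm
H3: ⌊723/2⌋ × 511 = 361 × 511 mm

361 × 511 mm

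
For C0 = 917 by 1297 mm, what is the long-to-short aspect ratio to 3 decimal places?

1.414

1297 / 917 = 1.414
Matches √2 ≈ 1.414 — the ISO 216 defining ratio.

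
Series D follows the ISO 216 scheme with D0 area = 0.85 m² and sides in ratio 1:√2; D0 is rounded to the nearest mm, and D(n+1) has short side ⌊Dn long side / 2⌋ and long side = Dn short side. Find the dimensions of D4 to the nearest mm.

Let D0's short side be w mm. w · w√2 = 0.85 m² = 850,000 mm², so w ≈ 775.3 mm and w√2 ≈ 1096.4 mm → D0 = 775 × 1096 mm.
D1: ⌊1096/2⌋ × 775 = 548 × 775 mm
D2: ⌊775/2⌋ × 548 = 387 × 548 mm
D3: ⌊548/2⌋ × 387 = 274 × 387 mm
D4: ⌊387/2⌋ × 274 = 193 × 274 mm

193 × 274 mm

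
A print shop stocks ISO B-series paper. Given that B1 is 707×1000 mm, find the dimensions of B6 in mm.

125 × 176 mm

B2: ⌊1000/2⌋ × 707 = 500 × 707 mm
B3: ⌊707/2⌋ × 500 = 353 × 500 mm
B4: ⌊500/2⌋ × 353 = 250 × 353 mm
B5: ⌊353/2⌋ × 250 = 176 × 250 mm
B6: ⌊250/2⌋ × 176 = 125 × 176 mm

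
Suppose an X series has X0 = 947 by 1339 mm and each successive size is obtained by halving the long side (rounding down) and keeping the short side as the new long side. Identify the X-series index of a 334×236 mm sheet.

X0: 947 × 1339 mm
X1: 669 × 947 mm
X2: 473 × 669 mm
X3: 334 × 473 mm
X4: 236 × 334 mm
X5: 167 × 236 mm
→ matches X4.

X4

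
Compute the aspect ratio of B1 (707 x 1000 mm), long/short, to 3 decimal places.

1000 / 707 = 1.414
Matches √2 ≈ 1.414 — the ISO 216 defining ratio.

1.414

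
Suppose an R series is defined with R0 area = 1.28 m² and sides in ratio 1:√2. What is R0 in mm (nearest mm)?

951 × 1345 mm

Let the short side be w mm. Then w · w√2 = 1.28 m² = 1,280,000 mm².
w² = 1,280,000/√2, so w ≈ 951.4 mm; long side = w√2 ≈ 1345.4 mm.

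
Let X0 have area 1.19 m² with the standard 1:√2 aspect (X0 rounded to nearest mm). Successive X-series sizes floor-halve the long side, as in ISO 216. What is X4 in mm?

229 × 324 mm

Let X0's short side be w mm. w · w√2 = 1.19 m² = 1,190,000 mm², so w ≈ 917.3 mm and w√2 ≈ 1297.3 mm → X0 = 917 × 1297 mm.
X1: ⌊1297/2⌋ × 917 = 648 × 917 mm
X2: ⌊917/2⌋ × 648 = 458 × 648 mm
X3: ⌊648/2⌋ × 458 = 324 × 458 mm
X4: ⌊458/2⌋ × 324 = 229 × 324 mm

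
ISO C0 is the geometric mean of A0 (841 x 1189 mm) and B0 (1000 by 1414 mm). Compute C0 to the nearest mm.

Short: √(841 · 1000) = √841000 ≈ 917.1 mm.
Long: √(1189 · 1414) = √1681246 ≈ 1296.6 mm.

917 × 1297 mm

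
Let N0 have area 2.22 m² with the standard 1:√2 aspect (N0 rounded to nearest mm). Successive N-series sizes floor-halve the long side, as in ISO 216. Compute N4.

Let N0's short side be w mm. w · w√2 = 2.22 m² = 2,220,000 mm², so w ≈ 1252.9 mm and w√2 ≈ 1771.9 mm → N0 = 1253 × 1772 mm.
N1: ⌊1772/2⌋ × 1253 = 886 × 1253 mm
N2: ⌊1253/2⌋ × 886 = 626 × 886 mm
N3: ⌊886/2⌋ × 626 = 443 × 626 mm
N4: ⌊626/2⌋ × 443 = 313 × 443 mm

313 × 443 mm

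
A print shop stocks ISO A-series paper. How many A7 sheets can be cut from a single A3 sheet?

16

Each ISO step halves the sheet: 1 × A3 → 2 × A4 → 4 × A5 → 8 × A6 → …
From A3 to A7 is 4 halving steps: 2^4 = 16.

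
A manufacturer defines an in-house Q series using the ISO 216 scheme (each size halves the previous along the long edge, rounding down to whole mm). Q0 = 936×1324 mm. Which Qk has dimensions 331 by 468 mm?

Q3

Q0: 936 × 1324 mm
Q1: 662 × 936 mm
Q2: 468 × 662 mm
Q3: 331 × 468 mm
Q4: 234 × 331 mm
→ matches Q3.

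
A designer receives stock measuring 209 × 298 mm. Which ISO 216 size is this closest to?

Aspect ratio 298/209 ≈ 1.426 — close to the ISO √2 ≈ 1.414.
In the A-series (A0 area = 1 m²): A4 = 210 × 297 mm.
Off by 2 mm total — nearest standard size.

A4 (210 × 297 mm)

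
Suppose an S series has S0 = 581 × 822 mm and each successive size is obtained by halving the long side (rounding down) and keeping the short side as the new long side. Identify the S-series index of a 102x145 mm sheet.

S5

S0: 581 × 822 mm
S1: 411 × 581 mm
S2: 290 × 411 mm
S3: 205 × 290 mm
S4: 145 × 205 mm
S5: 102 × 145 mm
S6: 72 × 102 mm
→ matches S5.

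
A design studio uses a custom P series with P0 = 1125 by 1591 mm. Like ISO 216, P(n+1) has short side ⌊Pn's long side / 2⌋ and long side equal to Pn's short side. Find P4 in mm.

P1: ⌊1591/2⌋ × 1125 = 795 × 1125 mm
P2: ⌊1125/2⌋ × 795 = 562 × 795 mm
P3: ⌊795/2⌋ × 562 = 397 × 562 mm
P4: ⌊562/2⌋ × 397 = 281 × 397 mm

281 × 397 mm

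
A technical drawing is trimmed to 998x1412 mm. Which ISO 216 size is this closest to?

B0 (1000 × 1414 mm)

Aspect ratio 1412/998 ≈ 1.415 — close to the ISO √2 ≈ 1.414.
In the B-series (B0 = 1000 × 1414 mm): B0 = 1000 × 1414 mm.
Off by 4 mm total — nearest standard size.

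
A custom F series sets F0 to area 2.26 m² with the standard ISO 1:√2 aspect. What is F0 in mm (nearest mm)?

Let the short side be w mm. Then w · w√2 = 2.26 m² = 2,260,000 mm².
w² = 2,260,000/√2, so w ≈ 1264.1 mm; long side = w√2 ≈ 1787.8 mm.

1264 × 1788 mm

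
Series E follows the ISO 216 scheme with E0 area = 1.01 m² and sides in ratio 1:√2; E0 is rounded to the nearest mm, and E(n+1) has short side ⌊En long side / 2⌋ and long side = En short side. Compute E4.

211 × 298 mm

Let E0's short side be w mm. w · w√2 = 1.01 m² = 1,010,000 mm², so w ≈ 845.1 mm and w√2 ≈ 1195.1 mm → E0 = 845 × 1195 mm.
E1: ⌊1195/2⌋ × 845 = 597 × 845 mm
E2: ⌊845/2⌋ × 597 = 422 × 597 mm
E3: ⌊597/2⌋ × 422 = 298 × 422 mm
E4: ⌊422/2⌋ × 298 = 211 × 298 mm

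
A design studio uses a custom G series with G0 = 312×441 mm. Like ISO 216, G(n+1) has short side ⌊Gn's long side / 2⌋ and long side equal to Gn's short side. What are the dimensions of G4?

78 × 110 mm

G1: ⌊441/2⌋ × 312 = 220 × 312 mm
G2: ⌊312/2⌋ × 220 = 156 × 220 mm
G3: ⌊220/2⌋ × 156 = 110 × 156 mm
G4: ⌊156/2⌋ × 110 = 78 × 110 mm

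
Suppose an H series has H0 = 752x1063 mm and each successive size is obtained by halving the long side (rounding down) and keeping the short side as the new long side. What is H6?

H1 = 531 × 752 mm (from H0 by 1 halving).
H2: ⌊752/2⌋ × 531 = 376 × 531 mm
H3: ⌊531/2⌋ × 376 = 265 × 376 mm
H4: ⌊376/2⌋ × 265 = 188 × 265 mm
H5: ⌊265/2⌋ × 188 = 132 × 188 mm
H6: ⌊188/2⌋ × 132 = 94 × 132 mm

94 × 132 mm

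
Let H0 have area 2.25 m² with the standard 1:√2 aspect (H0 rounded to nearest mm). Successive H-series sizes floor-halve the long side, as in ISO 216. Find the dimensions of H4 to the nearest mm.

315 × 446 mm

Let H0's short side be w mm. w · w√2 = 2.25 m² = 2,250,000 mm², so w ≈ 1261.3 mm and w√2 ≈ 1783.8 mm → H0 = 1261 × 1784 mm.
H1: ⌊1784/2⌋ × 1261 = 892 × 1261 mm
H2: ⌊1261/2⌋ × 892 = 630 × 892 mm
H3: ⌊892/2⌋ × 630 = 446 × 630 mm
H4: ⌊630/2⌋ × 446 = 315 × 446 mm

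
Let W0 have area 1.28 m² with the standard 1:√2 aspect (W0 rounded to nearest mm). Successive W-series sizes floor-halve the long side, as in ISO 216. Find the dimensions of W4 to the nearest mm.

Let W0's short side be w mm. w · w√2 = 1.28 m² = 1,280,000 mm², so w ≈ 951.4 mm and w√2 ≈ 1345.4 mm → W0 = 951 × 1345 mm.
W1: ⌊1345/2⌋ × 951 = 672 × 951 mm
W2: ⌊951/2⌋ × 672 = 475 × 672 mm
W3: ⌊672/2⌋ × 475 = 336 × 475 mm
W4: ⌊475/2⌋ × 336 = 237 × 336 mm

237 × 336 mm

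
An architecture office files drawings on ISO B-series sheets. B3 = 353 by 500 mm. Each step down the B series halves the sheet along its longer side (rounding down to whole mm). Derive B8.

B4: ⌊500/2⌋ × 353 = 250 × 353 mm
B5: ⌊353/2⌋ × 250 = 176 × 250 mm
B6: ⌊250/2⌋ × 176 = 125 × 176 mm
B7: ⌊176/2⌋ × 125 = 88 × 125 mm
B8: ⌊125/2⌋ × 88 = 62 × 88 mm

62 × 88 mm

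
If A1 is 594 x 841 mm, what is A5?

A2: ⌊841/2⌋ × 594 = 420 × 594 mm
A3: ⌊594/2⌋ × 420 = 297 × 420 mm
A4: ⌊420/2⌋ × 297 = 210 × 297 mm
A5: ⌊297/2⌋ × 210 = 148 × 210 mm

148 × 210 mm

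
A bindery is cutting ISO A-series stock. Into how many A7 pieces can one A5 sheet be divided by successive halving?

Each ISO step halves the sheet: 1 × A5 → 2 × A6 → 4 × A7
From A5 to A7 is 2 halving steps: 2^2 = 4.

4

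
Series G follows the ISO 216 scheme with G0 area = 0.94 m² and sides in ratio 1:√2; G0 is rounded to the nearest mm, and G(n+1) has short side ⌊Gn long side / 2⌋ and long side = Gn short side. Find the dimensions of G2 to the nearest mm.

407 × 576 mm

Let G0's short side be w mm. w · w√2 = 0.94 m² = 940,000 mm², so w ≈ 815.3 mm and w√2 ≈ 1153.0 mm → G0 = 815 × 1153 mm.
G1: ⌊1153/2⌋ × 815 = 576 × 815 mm
G2: ⌊815/2⌋ × 576 = 407 × 576 mm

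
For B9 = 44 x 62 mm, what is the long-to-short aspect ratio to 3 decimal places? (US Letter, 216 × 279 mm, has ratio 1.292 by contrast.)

62 / 44 = 1.409
ISO 216 targets √2 ≈ 1.414; the -0.005 deviation is from mm rounding.

1.409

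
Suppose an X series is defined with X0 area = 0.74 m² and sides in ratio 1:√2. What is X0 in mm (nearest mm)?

723 × 1023 mm

Let the short side be w mm. Then w · w√2 = 0.74 m² = 740,000 mm².
w² = 740,000/√2, so w ≈ 723.4 mm; long side = w√2 ≈ 1023.0 mm.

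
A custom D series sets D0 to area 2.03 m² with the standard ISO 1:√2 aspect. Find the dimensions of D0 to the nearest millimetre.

Let the short side be w mm. Then w · w√2 = 2.03 m² = 2,030,000 mm².
w² = 2,030,000/√2, so w ≈ 1198.1 mm; long side = w√2 ≈ 1694.4 mm.

1198 × 1694 mm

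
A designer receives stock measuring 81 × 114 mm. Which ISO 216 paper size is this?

Aspect ratio 114/81 ≈ 1.407 — close to the ISO √2 ≈ 1.414.
In the C-series (envelope sizes, between A and B): C7 = 81 × 114 mm.

C7 (81 × 114 mm)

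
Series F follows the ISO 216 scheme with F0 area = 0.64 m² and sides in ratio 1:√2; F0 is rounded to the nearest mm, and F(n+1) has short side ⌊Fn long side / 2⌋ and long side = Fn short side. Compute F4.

Let F0's short side be w mm. w · w√2 = 0.64 m² = 640,000 mm², so w ≈ 672.7 mm and w√2 ≈ 951.4 mm → F0 = 673 × 951 mm.
F1: ⌊951/2⌋ × 673 = 475 × 673 mm
F2: ⌊673/2⌋ × 475 = 336 × 475 mm
F3: ⌊475/2⌋ × 336 = 237 × 336 mm
F4: ⌊336/2⌋ × 237 = 168 × 237 mm

168 × 237 mm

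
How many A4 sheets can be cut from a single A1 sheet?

8

Each ISO step halves the sheet: 1 × A1 → 2 × A2 → 4 × A3 → 8 × A4
From A1 to A4 is 3 halving steps: 2^3 = 8.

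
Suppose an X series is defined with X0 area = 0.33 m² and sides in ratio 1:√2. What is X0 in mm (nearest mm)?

Let the short side be w mm. Then w · w√2 = 0.33 m² = 330,000 mm².
w² = 330,000/√2, so w ≈ 483.1 mm; long side = w√2 ≈ 683.1 mm.

483 × 683 mm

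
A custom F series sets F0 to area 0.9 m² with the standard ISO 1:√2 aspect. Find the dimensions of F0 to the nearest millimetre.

798 × 1128 mm

Let the short side be w mm. Then w · w√2 = 0.9 m² = 900,000 mm².
w² = 900,000/√2, so w ≈ 797.7 mm; long side = w√2 ≈ 1128.2 mm.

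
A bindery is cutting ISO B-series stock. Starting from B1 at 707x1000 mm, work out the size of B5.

B2: ⌊1000/2⌋ × 707 = 500 × 707 mm
B3: ⌊707/2⌋ × 500 = 353 × 500 mm
B4: ⌊500/2⌋ × 353 = 250 × 353 mm
B5: ⌊353/2⌋ × 250 = 176 × 250 mm

176 × 250 mm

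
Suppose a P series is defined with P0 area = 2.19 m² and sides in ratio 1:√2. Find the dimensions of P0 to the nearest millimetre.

Let the short side be w mm. Then w · w√2 = 2.19 m² = 2,190,000 mm².
w² = 2,190,000/√2, so w ≈ 1244.4 mm; long side = w√2 ≈ 1759.9 mm.

1244 × 1760 mm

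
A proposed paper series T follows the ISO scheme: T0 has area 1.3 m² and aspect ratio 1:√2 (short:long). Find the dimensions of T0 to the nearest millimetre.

959 × 1356 mm

Let the short side be w mm. Then w · w√2 = 1.3 m² = 1,300,000 mm².
w² = 1,300,000/√2, so w ≈ 958.8 mm; long side = w√2 ≈ 1355.9 mm.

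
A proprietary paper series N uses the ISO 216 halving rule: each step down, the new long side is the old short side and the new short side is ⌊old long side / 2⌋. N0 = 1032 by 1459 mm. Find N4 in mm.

N1: ⌊1459/2⌋ × 1032 = 729 × 1032 mm
N2: ⌊1032/2⌋ × 729 = 516 × 729 mm
N3: ⌊729/2⌋ × 516 = 364 × 516 mm
N4: ⌊516/2⌋ × 364 = 258 × 364 mm

258 × 364 mm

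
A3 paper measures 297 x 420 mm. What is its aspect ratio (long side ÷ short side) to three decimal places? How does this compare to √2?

420 / 297 = 1.414
Matches √2 ≈ 1.414 — the ISO 216 defining ratio.

1.414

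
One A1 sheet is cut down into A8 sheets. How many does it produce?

A1 = 594 × 841 mm; A8 = 52 × 74 mm.
Each halving step doubles the count; 7 steps from A1 to A8.
2^7 = 128.

128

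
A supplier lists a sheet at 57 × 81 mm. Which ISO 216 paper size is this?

Aspect ratio 81/57 ≈ 1.421 — close to the ISO √2 ≈ 1.414.
In the C-series (envelope sizes, between A and B): C8 = 57 × 81 mm.

C8 (57 × 81 mm)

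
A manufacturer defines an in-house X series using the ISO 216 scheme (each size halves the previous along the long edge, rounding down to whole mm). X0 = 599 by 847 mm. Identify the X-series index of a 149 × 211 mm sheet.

X4

X0: 599 × 847 mm
X1: 423 × 599 mm
X2: 299 × 423 mm
X3: 211 × 299 mm
X4: 149 × 211 mm
X5: 105 × 149 mm
→ matches X4.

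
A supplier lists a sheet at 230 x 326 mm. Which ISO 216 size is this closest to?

Aspect ratio 326/230 ≈ 1.417 — close to the ISO √2 ≈ 1.414.
In the C-series (envelope sizes, between A and B): C4 = 229 × 324 mm.
Off by 3 mm total — nearest standard size.

C4 (229 × 324 mm)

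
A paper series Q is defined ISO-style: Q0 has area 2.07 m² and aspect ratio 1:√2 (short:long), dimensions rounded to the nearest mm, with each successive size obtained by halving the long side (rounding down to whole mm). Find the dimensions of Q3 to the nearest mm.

Let Q0's short side be w mm. w · w√2 = 2.07 m² = 2,070,000 mm², so w ≈ 1209.8 mm and w√2 ≈ 1711.0 mm → Q0 = 1210 × 1711 mm.
Q1: ⌊1711/2⌋ × 1210 = 855 × 1210 mm
Q2: ⌊1210/2⌋ × 855 = 605 × 855 mm
Q3: ⌊855/2⌋ × 605 = 427 × 605 mm

427 × 605 mm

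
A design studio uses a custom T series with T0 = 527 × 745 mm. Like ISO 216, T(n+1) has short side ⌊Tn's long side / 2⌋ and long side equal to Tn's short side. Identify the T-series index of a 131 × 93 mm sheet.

T5

T0: 527 × 745 mm
T1: 372 × 527 mm
T2: 263 × 372 mm
T3: 186 × 263 mm
T4: 131 × 186 mm
T5: 93 × 131 mm
T6: 65 × 93 mm
→ matches T5.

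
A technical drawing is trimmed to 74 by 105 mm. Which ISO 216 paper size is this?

Aspect ratio 105/74 ≈ 1.419 — close to the ISO √2 ≈ 1.414.
In the A-series (A0 area = 1 m²): A7 = 74 × 105 mm.

A7 (74 × 105 mm)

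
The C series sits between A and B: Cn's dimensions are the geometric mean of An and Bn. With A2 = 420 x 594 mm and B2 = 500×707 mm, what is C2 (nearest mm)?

458 × 648 mm

Short side: √(420 · 500) = √210000 ≈ 458.3 → 458 mm
Long side: √(594 · 707) = √419958 ≈ 648.0 → 648 mm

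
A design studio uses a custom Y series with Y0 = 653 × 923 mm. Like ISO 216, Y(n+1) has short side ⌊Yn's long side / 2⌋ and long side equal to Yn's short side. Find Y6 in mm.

81 × 115 mm

Y1: ⌊923/2⌋ × 653 = 461 × 653 mm
Y2: ⌊653/2⌋ × 461 = 326 × 461 mm
Y3: ⌊461/2⌋ × 326 = 230 × 326 mm
Y4: ⌊326/2⌋ × 230 = 163 × 230 mm
Y5: ⌊230/2⌋ × 163 = 115 × 163 mm
Y6: ⌊163/2⌋ × 115 = 81 × 115 mm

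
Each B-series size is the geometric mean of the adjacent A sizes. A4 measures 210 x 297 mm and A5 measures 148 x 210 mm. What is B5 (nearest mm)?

Short side: √(210 · 148) = √31080 ≈ 176.3 → 176 mm
Long side: √(297 · 210) = √62370 ≈ 249.7 → 250 mm

176 × 250 mm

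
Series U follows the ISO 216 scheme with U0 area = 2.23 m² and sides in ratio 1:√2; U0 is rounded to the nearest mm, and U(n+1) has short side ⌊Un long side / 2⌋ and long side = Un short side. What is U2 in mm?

Let U0's short side be w mm. w · w√2 = 2.23 m² = 2,230,000 mm², so w ≈ 1255.7 mm and w√2 ≈ 1775.9 mm → U0 = 1256 × 1776 mm.
U1: ⌊1776/2⌋ × 1256 = 888 × 1256 mm
U2: ⌊1256/2⌋ × 888 = 628 × 888 mm

628 × 888 mm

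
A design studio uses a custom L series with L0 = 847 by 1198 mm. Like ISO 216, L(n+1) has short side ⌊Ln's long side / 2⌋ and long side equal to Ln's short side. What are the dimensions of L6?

105 × 149 mm

L1: ⌊1198/2⌋ × 847 = 599 × 847 mm
L2: ⌊847/2⌋ × 599 = 423 × 599 mm
L3: ⌊599/2⌋ × 423 = 299 × 423 mm
L4: ⌊423/2⌋ × 299 = 211 × 299 mm
L5: ⌊299/2⌋ × 211 = 149 × 211 mm
L6: ⌊211/2⌋ × 149 = 105 × 149 mm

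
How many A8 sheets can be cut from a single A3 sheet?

A3 = 297 × 420 mm; A8 = 52 × 74 mm.
Each halving step doubles the count; 5 steps from A3 to A8.
2^5 = 32.

32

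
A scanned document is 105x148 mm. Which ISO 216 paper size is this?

A6 (105 × 148 mm)

Aspect ratio 148/105 ≈ 1.410 — close to the ISO √2 ≈ 1.414.
In the A-series (A0 area = 1 m²): A6 = 105 × 148 mm.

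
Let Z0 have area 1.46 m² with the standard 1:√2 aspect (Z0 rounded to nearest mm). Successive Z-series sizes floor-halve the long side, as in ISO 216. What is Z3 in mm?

Let Z0's short side be w mm. w · w√2 = 1.46 m² = 1,460,000 mm², so w ≈ 1016.1 mm and w√2 ≈ 1436.9 mm → Z0 = 1016 × 1437 mm.
Z1: ⌊1437/2⌋ × 1016 = 718 × 1016 mm
Z2: ⌊1016/2⌋ × 718 = 508 × 718 mm
Z3: ⌊718/2⌋ × 508 = 359 × 508 mm

359 × 508 mm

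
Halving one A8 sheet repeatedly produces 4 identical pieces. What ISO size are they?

4 = 2^2, so 2 halving steps.
A8 → A9 → … → A10 after 2 steps.

A10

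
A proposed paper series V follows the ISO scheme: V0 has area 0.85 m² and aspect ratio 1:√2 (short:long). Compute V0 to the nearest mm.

775 × 1096 mm

Let the short side be w mm. Then w · w√2 = 0.85 m² = 850,000 mm².
w² = 850,000/√2, so w ≈ 775.3 mm; long side = w√2 ≈ 1096.4 mm.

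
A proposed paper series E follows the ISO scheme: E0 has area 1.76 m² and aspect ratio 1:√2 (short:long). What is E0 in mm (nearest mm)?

1116 × 1578 mm

Let the short side be w mm. Then w · w√2 = 1.76 m² = 1,760,000 mm².
w² = 1,760,000/√2, so w ≈ 1115.6 mm; long side = w√2 ≈ 1577.7 mm.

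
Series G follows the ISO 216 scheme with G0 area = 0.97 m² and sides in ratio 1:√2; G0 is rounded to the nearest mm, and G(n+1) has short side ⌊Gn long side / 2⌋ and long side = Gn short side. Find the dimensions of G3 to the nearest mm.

Let G0's short side be w mm. w · w√2 = 0.97 m² = 970,000 mm², so w ≈ 828.2 mm and w√2 ≈ 1171.2 mm → G0 = 828 × 1171 mm.
G1: ⌊1171/2⌋ × 828 = 585 × 828 mm
G2: ⌊828/2⌋ × 585 = 414 × 585 mm
G3: ⌊585/2⌋ × 414 = 292 × 414 mm

292 × 414 mm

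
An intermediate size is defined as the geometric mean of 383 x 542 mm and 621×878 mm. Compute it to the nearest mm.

488 × 690 mm

Short side: √(383 · 621) = √237843 ≈ 487.7 → 488 mm
Long side: √(542 · 878) = √475876 ≈ 689.8 → 690 mm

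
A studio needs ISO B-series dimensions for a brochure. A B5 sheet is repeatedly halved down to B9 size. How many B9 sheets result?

16

Each ISO step halves the sheet: 1 × B5 → 2 × B6 → 4 × B7 → 8 × B8 → …
From B5 to B9 is 4 halving steps: 2^4 = 16.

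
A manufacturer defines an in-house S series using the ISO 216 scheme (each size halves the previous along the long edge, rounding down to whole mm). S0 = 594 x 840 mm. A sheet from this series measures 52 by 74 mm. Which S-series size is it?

S0: 594 × 840 mm
S1: 420 × 594 mm
S2: 297 × 420 mm
S3: 210 × 297 mm
S4: 148 × 210 mm
S5: 105 × 148 mm
S6: 74 × 105 mm
S7: 52 × 74 mm
S8: 37 × 52 mm
→ matches S7.

S7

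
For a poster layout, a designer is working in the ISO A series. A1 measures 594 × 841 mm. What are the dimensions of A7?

74 × 105 mm

A2: ⌊841/2⌋ × 594 = 420 × 594 mm
A3: ⌊594/2⌋ × 420 = 297 × 420 mm
A4: ⌊420/2⌋ × 297 = 210 × 297 mm
A5: ⌊297/2⌋ × 210 = 148 × 210 mm
A6: ⌊210/2⌋ × 148 = 105 × 148 mm
A7: ⌊148/2⌋ × 105 = 74 × 105 mm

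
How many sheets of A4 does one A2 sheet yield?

4

A2 = 420 × 594 mm; A4 = 210 × 297 mm.
Each halving step doubles the count; 2 steps from A2 to A4.
2^2 = 4.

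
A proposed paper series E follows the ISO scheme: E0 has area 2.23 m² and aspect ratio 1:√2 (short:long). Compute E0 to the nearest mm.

Let the short side be w mm. Then w · w√2 = 2.23 m² = 2,230,000 mm².
w² = 2,230,000/√2, so w ≈ 1255.7 mm; long side = w√2 ≈ 1775.9 mm.

1256 × 1776 mm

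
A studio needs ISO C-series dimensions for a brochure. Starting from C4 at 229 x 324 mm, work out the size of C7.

81 × 114 mm

C5: ⌊324/2⌋ × 229 = 162 × 229 mm
C6: ⌊229/2⌋ × 162 = 114 × 162 mm
C7: ⌊162/2⌋ × 114 = 81 × 114 mm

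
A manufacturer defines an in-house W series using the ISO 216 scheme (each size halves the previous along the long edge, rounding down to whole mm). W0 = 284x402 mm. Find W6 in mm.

W1: ⌊402/2⌋ × 284 = 201 × 284 mm
W2: ⌊284/2⌋ × 201 = 142 × 201 mm
W3: ⌊201/2⌋ × 142 = 100 × 142 mm
W4: ⌊142/2⌋ × 100 = 71 × 100 mm
W5: ⌊100/2⌋ × 71 = 50 × 71 mm
W6: ⌊71/2⌋ × 50 = 35 × 50 mm

35 × 50 mm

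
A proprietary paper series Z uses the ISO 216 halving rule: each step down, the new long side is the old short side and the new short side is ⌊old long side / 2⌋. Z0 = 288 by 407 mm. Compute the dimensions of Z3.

Z1: ⌊407/2⌋ × 288 = 203 × 288 mm
Z2: ⌊288/2⌋ × 203 = 144 × 203 mm
Z3: ⌊203/2⌋ × 144 = 101 × 144 mm

101 × 144 mm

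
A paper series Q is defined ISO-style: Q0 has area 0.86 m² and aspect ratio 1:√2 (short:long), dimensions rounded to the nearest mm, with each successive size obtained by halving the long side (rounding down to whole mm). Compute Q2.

390 × 551 mm

Let Q0's short side be w mm. w · w√2 = 0.86 m² = 860,000 mm², so w ≈ 779.8 mm and w√2 ≈ 1102.8 mm → Q0 = 780 × 1103 mm.
Q1: ⌊1103/2⌋ × 780 = 551 × 780 mm
Q2: ⌊780/2⌋ × 551 = 390 × 551 mm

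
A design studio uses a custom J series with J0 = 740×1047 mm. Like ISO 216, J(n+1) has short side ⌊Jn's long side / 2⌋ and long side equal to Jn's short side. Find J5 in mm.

J1: ⌊1047/2⌋ × 740 = 523 × 740 mm
J2: ⌊740/2⌋ × 523 = 370 × 523 mm
J3: ⌊523/2⌋ × 370 = 261 × 370 mm
J4: ⌊370/2⌋ × 261 = 185 × 261 mm
J5: ⌊261/2⌋ × 185 = 130 × 185 mm

130 × 185 mm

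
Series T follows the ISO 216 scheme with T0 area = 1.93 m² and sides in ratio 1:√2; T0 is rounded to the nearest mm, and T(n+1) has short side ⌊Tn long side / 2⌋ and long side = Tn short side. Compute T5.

Let T0's short side be w mm. w · w√2 = 1.93 m² = 1,930,000 mm², so w ≈ 1168.2 mm and w√2 ≈ 1652.1 mm → T0 = 1168 × 1652 mm.
T1: ⌊1652/2⌋ × 1168 = 826 × 1168 mm
T2: ⌊1168/2⌋ × 826 = 584 × 826 mm
T3: ⌊826/2⌋ × 584 = 413 × 584 mm
T4: ⌊584/2⌋ × 413 = 292 × 413 mm
T5: ⌊413/2⌋ × 292 = 206 × 292 mm

206 × 292 mm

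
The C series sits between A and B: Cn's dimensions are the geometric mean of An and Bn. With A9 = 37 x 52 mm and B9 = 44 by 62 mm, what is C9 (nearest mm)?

40 × 57 mm

Short side: √(37 · 44) = √1628 ≈ 40.3 → 40 mm
Long side: √(52 · 62) = √3224 ≈ 56.8 → 57 mm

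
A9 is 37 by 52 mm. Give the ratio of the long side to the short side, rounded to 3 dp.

52 / 37 = 1.405
ISO 216 targets √2 ≈ 1.414; the -0.009 deviation is from mm rounding.

1.405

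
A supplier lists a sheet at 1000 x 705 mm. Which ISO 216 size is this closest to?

B1 (707 × 1000 mm)

Aspect ratio 1000/705 ≈ 1.418 — close to the ISO √2 ≈ 1.414.
In the B-series (B0 = 1000 × 1414 mm): B1 = 707 × 1000 mm.
Off by 2 mm total — nearest standard size.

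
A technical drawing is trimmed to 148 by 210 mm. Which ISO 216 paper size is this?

Aspect ratio 210/148 ≈ 1.419 — close to the ISO √2 ≈ 1.414.
In the A-series (A0 area = 1 m²): A5 = 148 × 210 mm.

A5 (148 × 210 mm)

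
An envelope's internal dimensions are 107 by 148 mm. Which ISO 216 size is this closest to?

Aspect ratio 148/107 ≈ 1.383 (ISO target is √2 ≈ 1.414).
In the A-series (A0 area = 1 m²): A6 = 105 × 148 mm.
Off by 2 mm total — nearest standard size.

A6 (105 × 148 mm)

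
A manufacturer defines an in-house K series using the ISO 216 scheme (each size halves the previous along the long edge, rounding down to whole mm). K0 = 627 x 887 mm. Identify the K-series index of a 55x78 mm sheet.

K0: 627 × 887 mm
K1: 443 × 627 mm
K2: 313 × 443 mm
K3: 221 × 313 mm
K4: 156 × 221 mm
K5: 110 × 156 mm
K6: 78 × 110 mm
K7: 55 × 78 mm
K8: 39 × 55 mm
→ matches K7.

K7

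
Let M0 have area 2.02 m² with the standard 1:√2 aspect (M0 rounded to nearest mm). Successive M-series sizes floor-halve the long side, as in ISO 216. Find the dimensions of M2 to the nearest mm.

597 × 845 mm

Let M0's short side be w mm. w · w√2 = 2.02 m² = 2,020,000 mm², so w ≈ 1195.1 mm and w√2 ≈ 1690.2 mm → M0 = 1195 × 1690 mm.
M1: ⌊1690/2⌋ × 1195 = 845 × 1195 mm
M2: ⌊1195/2⌋ × 845 = 597 × 845 mm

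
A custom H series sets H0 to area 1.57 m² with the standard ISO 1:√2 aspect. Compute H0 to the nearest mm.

Let the short side be w mm. Then w · w√2 = 1.57 m² = 1,570,000 mm².
w² = 1,570,000/√2, so w ≈ 1053.6 mm; long side = w√2 ≈ 1490.1 mm.

1054 × 1490 mm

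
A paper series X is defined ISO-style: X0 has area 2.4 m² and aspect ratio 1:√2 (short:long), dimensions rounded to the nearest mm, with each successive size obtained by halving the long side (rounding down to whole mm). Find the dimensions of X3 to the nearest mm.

Let X0's short side be w mm. w · w√2 = 2.4 m² = 2,400,000 mm², so w ≈ 1302.7 mm and w√2 ≈ 1842.3 mm → X0 = 1303 × 1842 mm.
X1: ⌊1842/2⌋ × 1303 = 921 × 1303 mm
X2: ⌊1303/2⌋ × 921 = 651 × 921 mm
X3: ⌊921/2⌋ × 651 = 460 × 651 mm

460 × 651 mm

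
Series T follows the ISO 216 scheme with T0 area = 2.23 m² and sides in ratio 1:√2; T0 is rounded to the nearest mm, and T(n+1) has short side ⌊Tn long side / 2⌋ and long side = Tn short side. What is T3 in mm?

444 × 628 mm

Let T0's short side be w mm. w · w√2 = 2.23 m² = 2,230,000 mm², so w ≈ 1255.7 mm and w√2 ≈ 1775.9 mm → T0 = 1256 × 1776 mm.
T1: ⌊1776/2⌋ × 1256 = 888 × 1256 mm
T2: ⌊1256/2⌋ × 888 = 628 × 888 mm
T3: ⌊888/2⌋ × 628 = 444 × 628 mm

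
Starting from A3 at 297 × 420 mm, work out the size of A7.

74 × 105 mm

A4: ⌊420/2⌋ × 297 = 210 × 297 mm
A5: ⌊297/2⌋ × 210 = 148 × 210 mm
A6: ⌊210/2⌋ × 148 = 105 × 148 mm
A7: ⌊148/2⌋ × 105 = 74 × 105 mm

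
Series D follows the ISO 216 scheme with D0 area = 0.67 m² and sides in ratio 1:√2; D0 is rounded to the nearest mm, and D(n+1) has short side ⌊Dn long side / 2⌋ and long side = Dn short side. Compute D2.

344 × 486 mm

Let D0's short side be w mm. w · w√2 = 0.67 m² = 670,000 mm², so w ≈ 688.3 mm and w√2 ≈ 973.4 mm → D0 = 688 × 973 mm.
D1: ⌊973/2⌋ × 688 = 486 × 688 mm
D2: ⌊688/2⌋ × 486 = 344 × 486 mm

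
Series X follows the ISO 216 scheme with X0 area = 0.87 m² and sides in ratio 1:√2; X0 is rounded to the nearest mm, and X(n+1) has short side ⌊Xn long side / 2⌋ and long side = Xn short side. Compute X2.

Let X0's short side be w mm. w · w√2 = 0.87 m² = 870,000 mm², so w ≈ 784.3 mm and w√2 ≈ 1109.2 mm → X0 = 784 × 1109 mm.
X1: ⌊1109/2⌋ × 784 = 554 × 784 mm
X2: ⌊784/2⌋ × 554 = 392 × 554 mm

392 × 554 mm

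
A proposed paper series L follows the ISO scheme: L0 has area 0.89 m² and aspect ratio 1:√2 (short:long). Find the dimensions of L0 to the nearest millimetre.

793 × 1122 mm

Let the short side be w mm. Then w · w√2 = 0.89 m² = 890,000 mm².
w² = 890,000/√2, so w ≈ 793.3 mm; long side = w√2 ≈ 1121.9 mm.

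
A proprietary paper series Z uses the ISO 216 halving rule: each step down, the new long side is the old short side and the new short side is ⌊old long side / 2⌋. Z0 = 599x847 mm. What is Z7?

Z1 = 423 × 599 mm (from Z0 by 1 halving).
Z2: ⌊599/2⌋ × 423 = 299 × 423 mm
Z3: ⌊423/2⌋ × 299 = 211 × 299 mm
Z4: ⌊299/2⌋ × 211 = 149 × 211 mm
Z5: ⌊211/2⌋ × 149 = 105 × 149 mm
Z6: ⌊149/2⌋ × 105 = 74 × 105 mm
Z7: ⌊105/2⌋ × 74 = 52 × 74 mm

52 × 74 mm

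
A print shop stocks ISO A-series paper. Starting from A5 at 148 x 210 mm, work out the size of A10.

26 × 37 mm

A6: ⌊210/2⌋ × 148 = 105 × 148 mm
A7: ⌊148/2⌋ × 105 = 74 × 105 mm
A8: ⌊105/2⌋ × 74 = 52 × 74 mm
A9: ⌊74/2⌋ × 52 = 37 × 52 mm
A10: ⌊52/2⌋ × 37 = 26 × 37 mm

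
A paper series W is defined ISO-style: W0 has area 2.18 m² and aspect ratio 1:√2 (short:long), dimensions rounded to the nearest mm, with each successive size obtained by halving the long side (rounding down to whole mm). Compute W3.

Let W0's short side be w mm. w · w√2 = 2.18 m² = 2,180,000 mm², so w ≈ 1241.6 mm and w√2 ≈ 1755.8 mm → W0 = 1242 × 1756 mm.
W1: ⌊1756/2⌋ × 1242 = 878 × 1242 mm
W2: ⌊1242/2⌋ × 878 = 621 × 878 mm
W3: ⌊878/2⌋ × 621 = 439 × 621 mm

439 × 621 mm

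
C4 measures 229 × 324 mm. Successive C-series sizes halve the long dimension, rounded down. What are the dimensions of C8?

C5: ⌊324/2⌋ × 229 = 162 × 229 mm
C6: ⌊229/2⌋ × 162 = 114 × 162 mm
C7: ⌊162/2⌋ × 114 = 81 × 114 mm
C8: ⌊114/2⌋ × 81 = 57 × 81 mm

57 × 81 mm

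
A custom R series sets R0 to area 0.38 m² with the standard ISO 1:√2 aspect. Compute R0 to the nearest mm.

518 × 733 mm

Let the short side be w mm. Then w · w√2 = 0.38 m² = 380,000 mm².
w² = 380,000/√2, so w ≈ 518.4 mm; long side = w√2 ≈ 733.1 mm.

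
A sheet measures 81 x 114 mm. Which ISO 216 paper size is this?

C7 (81 × 114 mm)

Aspect ratio 114/81 ≈ 1.407 — close to the ISO √2 ≈ 1.414.
In the C-series (envelope sizes, between A and B): C7 = 81 × 114 mm.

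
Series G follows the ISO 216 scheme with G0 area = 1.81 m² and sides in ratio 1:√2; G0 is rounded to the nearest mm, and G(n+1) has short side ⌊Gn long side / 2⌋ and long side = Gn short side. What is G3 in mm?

Let G0's short side be w mm. w · w√2 = 1.81 m² = 1,810,000 mm², so w ≈ 1131.3 mm and w√2 ≈ 1599.9 mm → G0 = 1131 × 1600 mm.
G1: ⌊1600/2⌋ × 1131 = 800 × 1131 mm
G2: ⌊1131/2⌋ × 800 = 565 × 800 mm
G3: ⌊800/2⌋ × 565 = 400 × 565 mm

400 × 565 mm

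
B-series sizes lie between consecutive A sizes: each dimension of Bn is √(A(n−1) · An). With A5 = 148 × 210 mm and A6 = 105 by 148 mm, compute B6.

125 × 176 mm

Short side: √(148 · 105) = √15540 ≈ 124.7 → 125 mm
Long side: √(210 · 148) = √31080 ≈ 176.3 → 176 mm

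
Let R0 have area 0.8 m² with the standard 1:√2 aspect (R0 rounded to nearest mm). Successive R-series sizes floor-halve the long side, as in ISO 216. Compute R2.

376 × 532 mm

Let R0's short side be w mm. w · w√2 = 0.8 m² = 800,000 mm², so w ≈ 752.1 mm and w√2 ≈ 1063.7 mm → R0 = 752 × 1064 mm.
R1: ⌊1064/2⌋ × 752 = 532 × 752 mm
R2: ⌊752/2⌋ × 532 = 376 × 532 mm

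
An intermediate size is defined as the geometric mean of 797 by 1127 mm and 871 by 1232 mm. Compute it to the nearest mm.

Short side: √(797 · 871) = √694187 ≈ 833.2 → 833 mm
Long side: √(1127 · 1232) = √1388464 ≈ 1178.3 → 1178 mm

833 × 1178 mm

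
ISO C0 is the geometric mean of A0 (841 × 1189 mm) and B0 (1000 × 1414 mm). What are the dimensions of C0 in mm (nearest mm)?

917 × 1297 mm

Short: √(841 · 1000) = √841000 ≈ 917.1 mm.
Long: √(1189 · 1414) = √1681246 ≈ 1296.6 mm.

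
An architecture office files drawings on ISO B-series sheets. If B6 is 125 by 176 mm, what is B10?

31 × 44 mm

B7: ⌊176/2⌋ × 125 = 88 × 125 mm
B8: ⌊125/2⌋ × 88 = 62 × 88 mm
B9: ⌊88/2⌋ × 62 = 44 × 62 mm
B10: ⌊62/2⌋ × 44 = 31 × 44 mm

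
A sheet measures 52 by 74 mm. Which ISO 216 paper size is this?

Aspect ratio 74/52 ≈ 1.423 — close to the ISO √2 ≈ 1.414.
In the A-series (A0 area = 1 m²): A8 = 52 × 74 mm.

A8 (52 × 74 mm)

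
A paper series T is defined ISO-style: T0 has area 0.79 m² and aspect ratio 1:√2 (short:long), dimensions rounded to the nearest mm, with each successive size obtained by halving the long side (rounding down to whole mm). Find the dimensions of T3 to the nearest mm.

Let T0's short side be w mm. w · w√2 = 0.79 m² = 790,000 mm², so w ≈ 747.4 mm and w√2 ≈ 1057.0 mm → T0 = 747 × 1057 mm.
T1: ⌊1057/2⌋ × 747 = 528 × 747 mm
T2: ⌊747/2⌋ × 528 = 373 × 528 mm
T3: ⌊528/2⌋ × 373 = 264 × 373 mm

264 × 373 mm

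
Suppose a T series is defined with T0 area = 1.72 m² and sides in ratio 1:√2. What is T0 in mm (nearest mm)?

Let the short side be w mm. Then w · w√2 = 1.72 m² = 1,720,000 mm².
w² = 1,720,000/√2, so w ≈ 1102.8 mm; long side = w√2 ≈ 1559.6 mm.

1103 × 1560 mm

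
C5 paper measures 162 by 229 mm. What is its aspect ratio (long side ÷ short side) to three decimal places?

1.414

229 / 162 = 1.414
Matches √2 ≈ 1.414 — the ISO 216 defining ratio.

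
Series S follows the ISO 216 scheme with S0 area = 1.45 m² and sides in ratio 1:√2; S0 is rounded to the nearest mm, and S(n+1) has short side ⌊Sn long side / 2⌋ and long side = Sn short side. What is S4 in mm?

253 × 358 mm

Let S0's short side be w mm. w · w√2 = 1.45 m² = 1,450,000 mm², so w ≈ 1012.6 mm and w√2 ≈ 1432.0 mm → S0 = 1013 × 1432 mm.
S1: ⌊1432/2⌋ × 1013 = 716 × 1013 mm
S2: ⌊1013/2⌋ × 716 = 506 × 716 mm
S3: ⌊716/2⌋ × 506 = 358 × 506 mm
S4: ⌊506/2⌋ × 358 = 253 × 358 mm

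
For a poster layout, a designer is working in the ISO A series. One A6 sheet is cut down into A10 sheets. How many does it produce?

Each ISO step halves the sheet: 1 × A6 → 2 × A7 → 4 × A8 → 8 × A9 → …
From A6 to A10 is 4 halving steps: 2^4 = 16.

16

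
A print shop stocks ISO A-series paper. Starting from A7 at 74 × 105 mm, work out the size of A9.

37 × 52 mm

A8: ⌊105/2⌋ × 74 = 52 × 74 mm
A9: ⌊74/2⌋ × 52 = 37 × 52 mm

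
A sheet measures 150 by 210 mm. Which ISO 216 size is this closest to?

Aspect ratio 210/150 ≈ 1.400 — close to the ISO √2 ≈ 1.414.
In the A-series (A0 area = 1 m²): A5 = 148 × 210 mm.
Off by 2 mm total — nearest standard size.

A5 (148 × 210 mm)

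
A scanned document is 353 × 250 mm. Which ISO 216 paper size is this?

Aspect ratio 353/250 ≈ 1.412 — close to the ISO √2 ≈ 1.414.
In the B-series (B0 = 1000 × 1414 mm): B4 = 250 × 353 mm.

B4 (250 × 353 mm)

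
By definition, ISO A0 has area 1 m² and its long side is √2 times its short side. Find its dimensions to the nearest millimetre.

Let the short side be w mm. Then the long side is w√2 and w · w√2 = 10⁶ mm².
w² = 10⁶/√2, so w = 1000 / 2^(1/4) ≈ 840.9 mm; long side = 1000 · 2^(1/4) ≈ 1189.2 mm.

841 × 1189 mm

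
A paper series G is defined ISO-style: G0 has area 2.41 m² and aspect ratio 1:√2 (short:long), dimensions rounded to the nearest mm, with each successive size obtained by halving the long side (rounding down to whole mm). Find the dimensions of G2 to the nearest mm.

Let G0's short side be w mm. w · w√2 = 2.41 m² = 2,410,000 mm², so w ≈ 1305.4 mm and w√2 ≈ 1846.1 mm → G0 = 1305 × 1846 mm.
G1: ⌊1846/2⌋ × 1305 = 923 × 1305 mm
G2: ⌊1305/2⌋ × 923 = 652 × 923 mm

652 × 923 mm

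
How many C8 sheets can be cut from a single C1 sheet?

Each ISO step halves the sheet: 1 × C1 → 2 × C2 → 4 × C3 → 8 × C4 → …
From C1 to C8 is 7 halving steps: 2^7 = 128.

128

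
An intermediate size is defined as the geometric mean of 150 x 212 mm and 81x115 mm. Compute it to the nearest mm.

110 × 156 mm

Short side: √(150 · 81) = √12150 ≈ 110.2 → 110 mm
Long side: √(212 · 115) = √24380 ≈ 156.1 → 156 mm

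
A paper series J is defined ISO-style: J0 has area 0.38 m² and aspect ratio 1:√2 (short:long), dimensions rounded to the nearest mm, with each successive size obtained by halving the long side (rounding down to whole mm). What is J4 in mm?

Let J0's short side be w mm. w · w√2 = 0.38 m² = 380,000 mm², so w ≈ 518.4 mm and w√2 ≈ 733.1 mm → J0 = 518 × 733 mm.
J1: ⌊733/2⌋ × 518 = 366 × 518 mm
J2: ⌊518/2⌋ × 366 = 259 × 366 mm
J3: ⌊366/2⌋ × 259 = 183 × 259 mm
J4: ⌊259/2⌋ × 183 = 129 × 183 mm

129 × 183 mm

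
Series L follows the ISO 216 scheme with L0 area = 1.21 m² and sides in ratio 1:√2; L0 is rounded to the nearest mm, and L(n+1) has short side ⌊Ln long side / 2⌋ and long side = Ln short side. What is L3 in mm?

Let L0's short side be w mm. w · w√2 = 1.21 m² = 1,210,000 mm², so w ≈ 925.0 mm and w√2 ≈ 1308.1 mm → L0 = 925 × 1308 mm.
L1: ⌊1308/2⌋ × 925 = 654 × 925 mm
L2: ⌊925/2⌋ × 654 = 462 × 654 mm
L3: ⌊654/2⌋ × 462 = 327 × 462 mm

327 × 462 mm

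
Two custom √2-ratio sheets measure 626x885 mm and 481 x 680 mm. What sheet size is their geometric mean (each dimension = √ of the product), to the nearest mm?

Short side: √(626 · 481) = √301106 ≈ 548.7 → 549 mm
Long side: √(885 · 680) = √601800 ≈ 775.8 → 776 mm

549 × 776 mm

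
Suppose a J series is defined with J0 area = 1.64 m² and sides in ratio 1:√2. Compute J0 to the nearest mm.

1077 × 1523 mm

Let the short side be w mm. Then w · w√2 = 1.64 m² = 1,640,000 mm².
w² = 1,640,000/√2, so w ≈ 1076.9 mm; long side = w√2 ≈ 1522.9 mm.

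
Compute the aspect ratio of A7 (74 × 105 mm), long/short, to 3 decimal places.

105 / 74 = 1.419
ISO 216 targets √2 ≈ 1.414; the +0.005 deviation is from mm rounding.

1.419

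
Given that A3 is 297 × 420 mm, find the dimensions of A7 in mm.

A4: ⌊420/2⌋ × 297 = 210 × 297 mm
A5: ⌊297/2⌋ × 210 = 148 × 210 mm
A6: ⌊210/2⌋ × 148 = 105 × 148 mm
A7: ⌊148/2⌋ × 105 = 74 × 105 mm

74 × 105 mm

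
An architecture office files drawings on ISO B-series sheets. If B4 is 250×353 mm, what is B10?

31 × 44 mm

B5: ⌊353/2⌋ × 250 = 176 × 250 mm
B6: ⌊250/2⌋ × 176 = 125 × 176 mm
B7: ⌊176/2⌋ × 125 = 88 × 125 mm
B8: ⌊125/2⌋ × 88 = 62 × 88 mm
B9: ⌊88/2⌋ × 62 = 44 × 62 mm
B10: ⌊62/2⌋ × 44 = 31 × 44 mm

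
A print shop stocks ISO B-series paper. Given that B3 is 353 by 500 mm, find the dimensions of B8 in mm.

B4: ⌊500/2⌋ × 353 = 250 × 353 mm
B5: ⌊353/2⌋ × 250 = 176 × 250 mm
B6: ⌊250/2⌋ × 176 = 125 × 176 mm
B7: ⌊176/2⌋ × 125 = 88 × 125 mm
B8: ⌊125/2⌋ × 88 = 62 × 88 mm

62 × 88 mm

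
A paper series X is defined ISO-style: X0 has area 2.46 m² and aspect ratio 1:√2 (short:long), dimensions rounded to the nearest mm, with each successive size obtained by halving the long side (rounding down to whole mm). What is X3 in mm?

466 × 659 mm

Let X0's short side be w mm. w · w√2 = 2.46 m² = 2,460,000 mm², so w ≈ 1318.9 mm and w√2 ≈ 1865.2 mm → X0 = 1319 × 1865 mm.
X1: ⌊1865/2⌋ × 1319 = 932 × 1319 mm
X2: ⌊1319/2⌋ × 932 = 659 × 932 mm
X3: ⌊932/2⌋ × 659 = 466 × 659 mm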